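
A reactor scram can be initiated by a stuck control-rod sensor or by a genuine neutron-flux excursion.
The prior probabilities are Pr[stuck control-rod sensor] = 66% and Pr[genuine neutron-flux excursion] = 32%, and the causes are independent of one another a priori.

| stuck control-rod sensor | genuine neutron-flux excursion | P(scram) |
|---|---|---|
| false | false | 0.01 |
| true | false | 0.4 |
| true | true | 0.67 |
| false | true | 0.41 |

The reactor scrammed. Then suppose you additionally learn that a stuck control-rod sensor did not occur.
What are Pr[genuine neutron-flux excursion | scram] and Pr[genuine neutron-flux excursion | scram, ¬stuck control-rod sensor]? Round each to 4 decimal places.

Weight on genuine neutron-flux excursion=true, given the evidence: 0.044608 + 0.141504 = 0.186112
Denominator P(scram): 0.01×0.34×0.68 + 0.41×0.34×0.32 + 0.4×0.66×0.68 + 0.67×0.66×0.32 = 0.367944
P(genuine neutron-flux excursion | scram) = 0.186112/0.367944 ≈ 0.5058

Now condition on the additional information:
P(scram | ¬stuck control-rod sensor) = 0.01*0.68 + 0.41*0.32 = 0.006800 + 0.131200 = 0.138000
Of this, 0.131200 comes from 0.41*0.32 (the genuine neutron-flux excursion=true cases).
P(genuine neutron-flux excursion | scram, ¬stuck control-rod sensor) = 0.131200 / 0.138000 ≈ 0.9507
With stuck control-rod sensor excluded, genuine neutron-flux excursion must carry more of the explanatory weight for the scram.

Pr[genuine neutron-flux excursion | scram] ≈ 0.5058; Pr[genuine neutron-flux excursion | scram, ¬stuck control-rod sensor] ≈ 0.9507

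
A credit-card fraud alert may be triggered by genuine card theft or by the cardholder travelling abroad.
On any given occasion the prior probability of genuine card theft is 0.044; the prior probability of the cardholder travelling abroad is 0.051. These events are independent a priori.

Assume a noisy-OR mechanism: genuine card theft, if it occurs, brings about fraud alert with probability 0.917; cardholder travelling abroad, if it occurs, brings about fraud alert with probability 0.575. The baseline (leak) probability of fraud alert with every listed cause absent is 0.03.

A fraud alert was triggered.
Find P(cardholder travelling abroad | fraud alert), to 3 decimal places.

Under noisy-OR, P(fraud alert | causes) = 1 − (1−0.03)·∏(1−qᵢ) over the active causes.
Numerator (weight on configurations with cardholder travelling abroad): 0.028656 + 0.002167 = 0.030823
The normalizing constant is 0.03·0.956·0.949 + 0.58775·0.956·0.051 + 0.91949·0.044·0.949 + 0.965783·0.044·0.051 = 0.096434
P(cardholder travelling abroad | fraud alert) = 0.030823/0.096434 ≈ 0.320

P(cardholder travelling abroad | fraud alert) ≈ 0.320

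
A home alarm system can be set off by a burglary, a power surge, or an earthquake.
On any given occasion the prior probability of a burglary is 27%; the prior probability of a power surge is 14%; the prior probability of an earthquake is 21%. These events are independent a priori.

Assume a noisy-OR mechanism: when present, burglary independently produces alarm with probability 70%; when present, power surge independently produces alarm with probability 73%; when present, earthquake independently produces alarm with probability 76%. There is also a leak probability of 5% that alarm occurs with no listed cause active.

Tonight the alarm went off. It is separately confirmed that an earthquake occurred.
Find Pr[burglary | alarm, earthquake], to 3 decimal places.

Under noisy-OR, P(alarm | causes) = 1 − (1−0.05)·∏(1−qᵢ) over the active causes.
Enumerate the 4 (burglary, power surge) configurations and weight by the priors:
  P(alarm | earthquake) = 0.772×0.73×0.86 + 0.93844×0.73×0.14 + 0.9316×0.27×0.86 + 0.981532×0.27×0.14
        = 0.484662 + 0.095909 + 0.216318 + 0.037102 = 0.833991
Keeping only the burglary-present terms gives 0.253420, so
  P(burglary | alarm, earthquake) = 0.253420 / 0.833991 ≈ 0.304

Pr[burglary | alarm, earthquake] ≈ 0.304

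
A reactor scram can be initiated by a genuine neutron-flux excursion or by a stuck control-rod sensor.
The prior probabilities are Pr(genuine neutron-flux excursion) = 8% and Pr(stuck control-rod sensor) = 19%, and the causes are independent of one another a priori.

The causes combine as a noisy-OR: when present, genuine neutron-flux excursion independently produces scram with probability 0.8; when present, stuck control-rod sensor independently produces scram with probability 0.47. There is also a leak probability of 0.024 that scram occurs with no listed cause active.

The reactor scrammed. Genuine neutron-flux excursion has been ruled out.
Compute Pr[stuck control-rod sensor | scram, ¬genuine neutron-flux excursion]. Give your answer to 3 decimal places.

Under noisy-OR, P(scram | causes) = 1 − (1−0.024)·∏(1−qᵢ) over the active causes.
Numerator (weight on configurations with stuck control-rod sensor): 0.48272*0.19 = 0.091717
Denominator P(scram | ¬genuine neutron-flux excursion): 0.024*0.81 + 0.48272*0.19 = 0.111157
Posterior = 0.091717 / 0.111157 ≈ 0.825

Pr[stuck control-rod sensor | scram, ¬genuine neutron-flux excursion] ≈ 0.825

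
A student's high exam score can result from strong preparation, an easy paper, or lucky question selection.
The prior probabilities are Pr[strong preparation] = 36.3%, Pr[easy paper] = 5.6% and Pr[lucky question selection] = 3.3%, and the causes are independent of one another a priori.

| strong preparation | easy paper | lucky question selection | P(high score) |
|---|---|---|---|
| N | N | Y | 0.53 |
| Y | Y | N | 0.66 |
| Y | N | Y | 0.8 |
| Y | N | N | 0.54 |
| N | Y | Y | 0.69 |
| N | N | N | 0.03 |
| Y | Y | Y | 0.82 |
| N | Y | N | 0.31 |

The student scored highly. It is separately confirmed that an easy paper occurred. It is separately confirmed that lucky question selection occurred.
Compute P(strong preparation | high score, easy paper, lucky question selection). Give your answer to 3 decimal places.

By total probability over both values of strong preparation:
  P(high score | easy paper, lucky question selection) = 0.69×0.637 + 0.82×0.363
        = 0.439530 + 0.297660 = 0.737190
Keeping only the strong preparation-present terms gives 0.297660, so
  P(strong preparation | high score, easy paper, lucky question selection) = 0.297660 / 0.737190 ≈ 0.404

P(strong preparation | high score, easy paper, lucky question selection) ≈ 0.404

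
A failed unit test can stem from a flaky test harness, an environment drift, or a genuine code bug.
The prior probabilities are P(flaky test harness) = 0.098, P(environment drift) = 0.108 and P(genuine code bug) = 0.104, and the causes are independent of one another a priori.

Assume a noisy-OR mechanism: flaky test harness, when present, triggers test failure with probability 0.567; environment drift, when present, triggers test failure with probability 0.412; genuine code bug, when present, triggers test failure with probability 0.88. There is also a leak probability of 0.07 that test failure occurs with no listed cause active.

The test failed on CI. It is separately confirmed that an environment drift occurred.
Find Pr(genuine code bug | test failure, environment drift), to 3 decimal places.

Pr(genuine code bug | test failure, environment drift) ≈ 0.184

Under noisy-OR, P(test failure | causes) = 1 − (1−0.07)·∏(1−qᵢ) over the active causes.
P(test failure | environment drift) = 0.45316·0.902·0.896 + 0.934379·0.902·0.104 + 0.763218·0.098·0.896 + 0.971586·0.098·0.104 = 0.366240 + 0.087652 + 0.067017 + 0.009902 = 0.530811
Of this, 0.097554 comes from 0.087652 + 0.009902 (the genuine code bug=true cases).
P(genuine code bug | test failure, environment drift) = 0.097554 / 0.530811 ≈ 0.184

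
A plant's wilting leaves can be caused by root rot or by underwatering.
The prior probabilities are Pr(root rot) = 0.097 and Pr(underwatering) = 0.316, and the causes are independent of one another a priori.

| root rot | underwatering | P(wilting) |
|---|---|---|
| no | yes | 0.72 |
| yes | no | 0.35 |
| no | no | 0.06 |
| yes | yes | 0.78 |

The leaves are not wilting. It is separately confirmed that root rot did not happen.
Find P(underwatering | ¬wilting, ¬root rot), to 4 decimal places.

P(underwatering | ¬wilting, ¬root rot) ≈ 0.1210

Sum P(¬wilting|·) weighted by the priors over both values of underwatering:
  P(¬wilting | ¬root rot) = 0.94×0.684 + 0.28×0.316
        = 0.642960 + 0.088480 = 0.731440
The terms with underwatering present sum to 0.088480, so
  P(underwatering | ¬wilting, ¬root rot) = 0.088480 / 0.731440 ≈ 0.1210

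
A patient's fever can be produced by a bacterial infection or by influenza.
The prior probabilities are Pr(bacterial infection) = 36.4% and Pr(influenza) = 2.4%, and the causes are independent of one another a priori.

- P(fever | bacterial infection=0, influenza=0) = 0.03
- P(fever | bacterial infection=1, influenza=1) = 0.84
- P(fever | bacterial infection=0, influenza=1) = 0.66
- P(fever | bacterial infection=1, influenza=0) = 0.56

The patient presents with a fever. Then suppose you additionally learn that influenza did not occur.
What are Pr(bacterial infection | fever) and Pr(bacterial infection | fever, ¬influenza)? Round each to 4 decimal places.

Pr(bacterial infection | fever) ≈ 0.8779; Pr(bacterial infection | fever, ¬influenza) ≈ 0.9144

P(fever) = 0.03·0.636·0.976 + 0.66·0.636·0.024 + 0.56·0.364·0.976 + 0.84·0.364·0.024 = 0.018622 + 0.010074 + 0.198948 + 0.007338 = 0.234982
Of this, 0.206286 comes from 0.198948 + 0.007338 (the bacterial infection=true cases).
Hence the posterior is 0.206286/0.234982 ≈ 0.8779.

With the extra evidence:
For the numerator, keep only bacterial infection=true terms: 0.56×0.364 = 0.203840
Denominator P(fever | ¬influenza): 0.03×0.636 + 0.56×0.364 = 0.222920
Posterior = 0.203840 / 0.222920 ≈ 0.9144
Ruling out influenza raises the posterior on bacterial infection — the flip side of explaining away.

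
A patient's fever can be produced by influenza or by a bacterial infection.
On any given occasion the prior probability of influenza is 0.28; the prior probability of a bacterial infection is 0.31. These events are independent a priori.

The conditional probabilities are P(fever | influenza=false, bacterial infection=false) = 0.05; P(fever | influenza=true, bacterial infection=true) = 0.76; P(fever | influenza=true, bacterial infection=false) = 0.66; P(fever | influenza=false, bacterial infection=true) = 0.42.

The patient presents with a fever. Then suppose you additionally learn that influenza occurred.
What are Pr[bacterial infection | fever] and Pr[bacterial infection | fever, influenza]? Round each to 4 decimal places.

P(fever) = 0.05*0.72*0.69 + 0.42*0.72*0.31 + 0.66*0.28*0.69 + 0.76*0.28*0.31 = 0.024840 + 0.093744 + 0.127512 + 0.065968 = 0.312064
The bacterial infection-present share is 0.093744 + 0.065968 = 0.159712.
P(bacterial infection | fever) = 0.159712 / 0.312064 ≈ 0.5118

Now condition on the additional information:
By total probability over both values of bacterial infection:
  P(fever | influenza) = 0.66×0.69 + 0.76×0.31
        = 0.455400 + 0.235600 = 0.691000
The terms with bacterial infection present sum to 0.235600, so
  P(bacterial infection | fever, influenza) = 0.235600 / 0.691000 ≈ 0.3410

Pr[bacterial infection | fever] ≈ 0.5118; Pr[bacterial infection | fever, influenza] ≈ 0.3410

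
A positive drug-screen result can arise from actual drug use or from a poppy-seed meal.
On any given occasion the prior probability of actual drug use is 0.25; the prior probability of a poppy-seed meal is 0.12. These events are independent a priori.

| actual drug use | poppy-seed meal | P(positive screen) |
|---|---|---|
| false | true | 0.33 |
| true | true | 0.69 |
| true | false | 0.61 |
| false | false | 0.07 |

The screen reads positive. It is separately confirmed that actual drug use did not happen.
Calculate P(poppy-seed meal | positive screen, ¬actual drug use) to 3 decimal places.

P(poppy-seed meal | positive screen, ¬actual drug use) ≈ 0.391

For the numerator, keep only poppy-seed meal=true terms: 0.33·0.12 = 0.039600
Normalizer over all consistent configurations: 0.07·0.88 + 0.33·0.12 = 0.101200
P(poppy-seed meal | positive screen, ¬actual drug use) = 0.039600/0.101200 ≈ 0.391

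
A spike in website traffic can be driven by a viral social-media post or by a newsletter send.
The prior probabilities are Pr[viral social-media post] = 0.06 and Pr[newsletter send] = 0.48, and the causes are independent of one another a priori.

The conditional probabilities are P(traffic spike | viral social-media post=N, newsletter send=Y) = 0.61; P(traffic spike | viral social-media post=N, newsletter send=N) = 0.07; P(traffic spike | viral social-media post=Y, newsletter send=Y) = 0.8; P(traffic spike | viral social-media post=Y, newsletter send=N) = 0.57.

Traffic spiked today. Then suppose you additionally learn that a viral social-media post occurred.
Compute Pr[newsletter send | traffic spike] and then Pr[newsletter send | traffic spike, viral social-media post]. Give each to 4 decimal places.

Pr[newsletter send | traffic spike] ≈ 0.8515; Pr[newsletter send | traffic spike, viral social-media post] ≈ 0.5644

P(traffic spike) = 0.07·0.94·0.52 + 0.61·0.94·0.48 + 0.57·0.06·0.52 + 0.8·0.06·0.48 = 0.034216 + 0.275232 + 0.017784 + 0.023040 = 0.350272
Of this, 0.298272 comes from 0.275232 + 0.023040 (the newsletter send=true cases).
Hence the posterior is 0.298272/0.350272 ≈ 0.8515.

With the extra evidence:
P(traffic spike | viral social-media post) = 0.57·0.52 + 0.8·0.48 = 0.296400 + 0.384000 = 0.680400
Restricting to configurations with newsletter send present: 0.8·0.48 = 0.384000.
Hence the posterior is 0.384000/0.680400 ≈ 0.5644.
— viral social-media post explains away the evidence for newsletter send.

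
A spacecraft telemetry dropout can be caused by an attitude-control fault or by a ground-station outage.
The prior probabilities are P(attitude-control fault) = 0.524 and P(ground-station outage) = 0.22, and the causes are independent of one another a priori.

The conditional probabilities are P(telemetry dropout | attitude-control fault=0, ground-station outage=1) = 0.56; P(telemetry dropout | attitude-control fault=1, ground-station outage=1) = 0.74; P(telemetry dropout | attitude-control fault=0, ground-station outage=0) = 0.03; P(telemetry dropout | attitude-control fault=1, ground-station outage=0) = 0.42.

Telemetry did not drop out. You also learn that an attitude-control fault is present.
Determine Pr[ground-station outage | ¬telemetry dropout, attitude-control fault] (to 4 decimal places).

Pr[ground-station outage | ¬telemetry dropout, attitude-control fault] ≈ 0.1122

P(¬telemetry dropout | attitude-control fault) = 0.58*0.78 + 0.26*0.22 = 0.452400 + 0.057200 = 0.509600
Of this, 0.057200 comes from 0.26*0.22 (the ground-station outage=true cases).
P(ground-station outage | ¬telemetry dropout, attitude-control fault) = 0.057200 / 0.509600 ≈ 0.1122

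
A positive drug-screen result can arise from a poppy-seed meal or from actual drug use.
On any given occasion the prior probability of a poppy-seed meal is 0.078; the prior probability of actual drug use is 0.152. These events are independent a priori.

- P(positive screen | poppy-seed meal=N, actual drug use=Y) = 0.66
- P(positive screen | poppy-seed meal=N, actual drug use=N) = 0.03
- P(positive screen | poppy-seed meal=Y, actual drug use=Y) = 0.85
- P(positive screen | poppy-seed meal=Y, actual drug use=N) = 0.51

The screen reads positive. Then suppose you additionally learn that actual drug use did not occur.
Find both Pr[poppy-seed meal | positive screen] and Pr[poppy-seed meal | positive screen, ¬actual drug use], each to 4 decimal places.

Enumerate the 4 (poppy-seed meal, actual drug use) configurations and weight by the priors:
  P(positive screen) = 0.03*0.922*0.848 + 0.66*0.922*0.152 + 0.51*0.078*0.848 + 0.85*0.078*0.152
        = 0.023456 + 0.092495 + 0.033733 + 0.010078 = 0.159762
The terms with poppy-seed meal present sum to 0.043811, so
  P(poppy-seed meal | positive screen) = 0.043811 / 0.159762 ≈ 0.2742

With the extra evidence:
For the numerator, keep only poppy-seed meal=true terms: 0.51×0.078 = 0.039780
Normalizer over all consistent configurations: 0.03×0.922 + 0.51×0.078 = 0.067440
Posterior = 0.039780 / 0.067440 ≈ 0.5899

Pr[poppy-seed meal | positive screen] ≈ 0.2742; Pr[poppy-seed meal | positive screen, ¬actual drug use] ≈ 0.5899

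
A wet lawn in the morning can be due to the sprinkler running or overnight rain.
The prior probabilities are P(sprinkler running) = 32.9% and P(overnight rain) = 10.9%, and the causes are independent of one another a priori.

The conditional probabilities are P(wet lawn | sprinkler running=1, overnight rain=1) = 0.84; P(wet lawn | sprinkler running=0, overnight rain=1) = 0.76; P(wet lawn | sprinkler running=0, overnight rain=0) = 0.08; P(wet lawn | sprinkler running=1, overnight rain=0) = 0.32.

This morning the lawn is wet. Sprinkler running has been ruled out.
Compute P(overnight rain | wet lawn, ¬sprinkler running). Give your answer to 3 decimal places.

P(wet lawn | ¬sprinkler running) = 0.08·0.891 + 0.76·0.109 = 0.071280 + 0.082840 = 0.154120
Restricting to configurations with overnight rain present: 0.76·0.109 = 0.082840.
So P(overnight rain | wet lawn, ¬sprinkler running) = 0.082840/0.154120 ≈ 0.538.

P(overnight rain | wet lawn, ¬sprinkler running) ≈ 0.538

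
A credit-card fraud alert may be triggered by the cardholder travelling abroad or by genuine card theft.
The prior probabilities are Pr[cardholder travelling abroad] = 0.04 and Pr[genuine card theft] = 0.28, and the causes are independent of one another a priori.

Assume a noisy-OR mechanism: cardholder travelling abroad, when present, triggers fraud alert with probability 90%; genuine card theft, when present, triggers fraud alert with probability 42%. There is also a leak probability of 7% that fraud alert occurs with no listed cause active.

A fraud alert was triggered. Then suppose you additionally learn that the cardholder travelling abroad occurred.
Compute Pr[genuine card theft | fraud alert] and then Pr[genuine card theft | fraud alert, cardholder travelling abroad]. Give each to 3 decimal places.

Under noisy-OR, P(fraud alert | causes) = 1 − (1−0.07)·∏(1−qᵢ) over the active causes.
Weight on genuine card theft=true, given the evidence: 0.123809 + 0.010596 = 0.134405
Denominator P(fraud alert): 0.07·0.96·0.72 + 0.4606·0.96·0.28 + 0.907·0.04·0.72 + 0.94606·0.04·0.28 = 0.208911
P(genuine card theft | fraud alert) = 0.134405/0.208911 ≈ 0.643

Now condition on the additional information:
P(fraud alert | cardholder travelling abroad) = 0.907*0.72 + 0.94606*0.28 = 0.653040 + 0.264897 = 0.917937
The genuine card theft-present share is 0.94606*0.28 = 0.264897.
Hence the posterior is 0.264897/0.917937 ≈ 0.289.
— cardholder travelling abroad explains away the evidence for genuine card theft.

Pr[genuine card theft | fraud alert] ≈ 0.643; Pr[genuine card theft | fraud alert, cardholder travelling abroad] ≈ 0.289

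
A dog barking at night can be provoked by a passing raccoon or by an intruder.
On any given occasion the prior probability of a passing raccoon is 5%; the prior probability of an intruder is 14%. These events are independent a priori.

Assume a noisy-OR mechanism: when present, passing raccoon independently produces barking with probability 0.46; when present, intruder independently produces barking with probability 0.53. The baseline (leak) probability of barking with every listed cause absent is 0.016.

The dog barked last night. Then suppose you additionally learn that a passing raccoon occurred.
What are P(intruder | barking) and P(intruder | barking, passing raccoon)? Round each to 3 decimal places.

P(intruder | barking) ≈ 0.698; P(intruder | barking, passing raccoon) ≈ 0.207

Under noisy-OR, P(barking | causes) = 1 − (1−0.016)·∏(1−qᵢ) over the active causes.
P(barking) = 0.016×0.95×0.86 + 0.53752×0.95×0.14 + 0.46864×0.05×0.86 + 0.750261×0.05×0.14 = 0.013072 + 0.071490 + 0.020152 + 0.005252 = 0.109966
Of this, 0.076742 comes from 0.071490 + 0.005252 (the intruder=true cases).
So P(intruder | barking) = 0.076742/0.109966 ≈ 0.698.

Now also conditioning on passing raccoon=true:
For the numerator, keep only intruder=true terms: 0.750261×0.14 = 0.105037
The normalizing constant is 0.46864×0.86 + 0.750261×0.14 = 0.508067
Posterior = 0.105037 / 0.508067 ≈ 0.207
This is intercausal reasoning (explaining away): once passing raccoon accounts for the barking, intruder becomes less likely.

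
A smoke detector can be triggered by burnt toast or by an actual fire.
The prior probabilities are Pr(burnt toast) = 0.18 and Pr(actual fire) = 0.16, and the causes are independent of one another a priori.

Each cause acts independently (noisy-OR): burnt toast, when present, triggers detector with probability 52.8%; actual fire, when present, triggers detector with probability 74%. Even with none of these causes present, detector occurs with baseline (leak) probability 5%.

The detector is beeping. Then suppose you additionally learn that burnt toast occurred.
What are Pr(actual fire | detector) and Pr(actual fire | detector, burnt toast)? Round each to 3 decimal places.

Pr(actual fire | detector) ≈ 0.513; Pr(actual fire | detector, burnt toast) ≈ 0.234

Under noisy-OR, P(detector | causes) = 1 − (1−0.05)·∏(1−qᵢ) over the active causes.
Enumerate the 4 (burnt toast, actual fire) configurations and weight by the priors:
  P(detector) = 0.05×0.82×0.84 + 0.753×0.82×0.16 + 0.5516×0.18×0.84 + 0.883416×0.18×0.16
        = 0.034440 + 0.098794 + 0.083402 + 0.025442 = 0.242078
The terms with actual fire present sum to 0.124236, so
  P(actual fire | detector) = 0.124236 / 0.242078 ≈ 0.513

With the extra evidence:
Enumerate both values of actual fire and weight by the priors:
  P(detector | burnt toast) = 0.5516·0.84 + 0.883416·0.16
        = 0.463344 + 0.141347 = 0.604691
The terms with actual fire present sum to 0.141347, so
  P(actual fire | detector, burnt toast) = 0.141347 / 0.604691 ≈ 0.234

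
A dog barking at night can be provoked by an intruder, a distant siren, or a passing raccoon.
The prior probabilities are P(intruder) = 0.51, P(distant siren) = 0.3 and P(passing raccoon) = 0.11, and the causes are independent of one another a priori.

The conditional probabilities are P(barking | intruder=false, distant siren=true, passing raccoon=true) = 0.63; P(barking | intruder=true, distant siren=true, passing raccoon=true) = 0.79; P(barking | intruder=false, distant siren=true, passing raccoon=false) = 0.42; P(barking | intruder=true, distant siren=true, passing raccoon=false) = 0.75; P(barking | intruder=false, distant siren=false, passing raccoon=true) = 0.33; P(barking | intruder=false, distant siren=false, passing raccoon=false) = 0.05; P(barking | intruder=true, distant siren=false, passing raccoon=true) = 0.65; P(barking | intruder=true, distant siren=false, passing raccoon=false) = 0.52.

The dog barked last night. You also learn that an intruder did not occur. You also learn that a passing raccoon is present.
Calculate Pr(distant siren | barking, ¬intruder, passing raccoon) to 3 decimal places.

P(barking | ¬intruder, passing raccoon) = 0.33·0.7 + 0.63·0.3 = 0.231000 + 0.189000 = 0.420000
Of this, 0.189000 comes from 0.63·0.3 (the distant siren=true cases).
Hence the posterior is 0.189000/0.420000 ≈ 0.450.

Pr(distant siren | barking, ¬intruder, passing raccoon) ≈ 0.450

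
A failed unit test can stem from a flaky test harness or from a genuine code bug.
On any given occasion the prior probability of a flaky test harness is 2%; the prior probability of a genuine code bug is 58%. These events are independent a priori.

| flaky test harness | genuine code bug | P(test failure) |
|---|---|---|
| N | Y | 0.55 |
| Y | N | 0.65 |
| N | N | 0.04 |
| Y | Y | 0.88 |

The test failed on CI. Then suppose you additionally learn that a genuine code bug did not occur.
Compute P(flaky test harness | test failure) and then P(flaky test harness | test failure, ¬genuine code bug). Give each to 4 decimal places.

P(flaky test harness | test failure) ≈ 0.0454; P(flaky test harness | test failure, ¬genuine code bug) ≈ 0.2490

Numerator (weight on configurations with flaky test harness): 0.005460 + 0.010208 = 0.015668
Normalizer over all consistent configurations: 0.04×0.98×0.42 + 0.55×0.98×0.58 + 0.65×0.02×0.42 + 0.88×0.02×0.58 = 0.344752
Posterior = 0.015668 / 0.344752 ≈ 0.0454

Now also conditioning on genuine code bug≠true:
For the numerator, keep only flaky test harness=true terms: 0.65·0.02 = 0.013000
Denominator P(test failure | ¬genuine code bug): 0.04·0.98 + 0.65·0.02 = 0.052200
Posterior = 0.013000 / 0.052200 ≈ 0.2490
With genuine code bug excluded, flaky test harness must carry more of the explanatory weight for the test failure.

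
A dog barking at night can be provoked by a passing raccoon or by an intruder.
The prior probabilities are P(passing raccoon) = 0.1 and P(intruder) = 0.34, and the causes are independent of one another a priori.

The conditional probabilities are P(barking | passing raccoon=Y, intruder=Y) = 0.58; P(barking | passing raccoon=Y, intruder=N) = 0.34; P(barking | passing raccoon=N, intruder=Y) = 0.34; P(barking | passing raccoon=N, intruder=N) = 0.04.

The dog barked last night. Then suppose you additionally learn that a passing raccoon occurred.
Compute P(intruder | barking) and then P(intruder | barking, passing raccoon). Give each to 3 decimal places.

By total probability over the 4 (passing raccoon, intruder) configurations:
  P(barking) = 0.04·0.9·0.66 + 0.34·0.9·0.34 + 0.34·0.1·0.66 + 0.58·0.1·0.34
        = 0.023760 + 0.104040 + 0.022440 + 0.019720 = 0.169960
Keeping only the intruder-present terms gives 0.123760, so
  P(intruder | barking) = 0.123760 / 0.169960 ≈ 0.728

With the extra evidence:
Sum P(barking|·) weighted by the priors over both values of intruder:
  P(barking | passing raccoon) = 0.34×0.66 + 0.58×0.34
        = 0.224400 + 0.197200 = 0.421600
The terms with intruder present sum to 0.197200, so
  P(intruder | barking, passing raccoon) = 0.197200 / 0.421600 ≈ 0.468

P(intruder | barking) ≈ 0.728; P(intruder | barking, passing raccoon) ≈ 0.468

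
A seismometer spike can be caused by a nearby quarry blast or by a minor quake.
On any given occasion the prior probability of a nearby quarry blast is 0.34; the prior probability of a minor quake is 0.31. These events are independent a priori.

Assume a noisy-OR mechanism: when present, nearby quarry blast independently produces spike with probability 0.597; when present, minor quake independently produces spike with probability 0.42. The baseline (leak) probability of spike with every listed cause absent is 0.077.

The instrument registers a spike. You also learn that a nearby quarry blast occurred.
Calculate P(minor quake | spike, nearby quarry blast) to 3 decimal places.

Under noisy-OR, P(spike | causes) = 1 − (1−0.077)·∏(1−qᵢ) over the active causes.
Sum P(spike|·) weighted by the priors over both values of minor quake:
  P(spike | nearby quarry blast) = 0.628031·0.69 + 0.784258·0.31
        = 0.433341 + 0.243120 = 0.676461
Keeping only the minor quake-present terms gives 0.243120, so
  P(minor quake | spike, nearby quarry blast) = 0.243120 / 0.676461 ≈ 0.359

P(minor quake | spike, nearby quarry blast) ≈ 0.359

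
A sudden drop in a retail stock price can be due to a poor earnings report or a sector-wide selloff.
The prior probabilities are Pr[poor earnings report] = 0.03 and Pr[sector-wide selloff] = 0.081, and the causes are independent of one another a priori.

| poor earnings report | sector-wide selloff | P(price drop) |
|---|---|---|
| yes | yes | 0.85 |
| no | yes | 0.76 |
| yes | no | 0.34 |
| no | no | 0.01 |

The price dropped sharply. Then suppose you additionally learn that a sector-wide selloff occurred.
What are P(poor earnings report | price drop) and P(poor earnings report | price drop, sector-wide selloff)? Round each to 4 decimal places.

P(poor earnings report | price drop) ≈ 0.1429; P(poor earnings report | price drop, sector-wide selloff) ≈ 0.0334

P(price drop) = 0.01×0.97×0.919 + 0.76×0.97×0.081 + 0.34×0.03×0.919 + 0.85×0.03×0.081 = 0.008914 + 0.059713 + 0.009374 + 0.002066 = 0.080067
Restricting to configurations with poor earnings report present: 0.009374 + 0.002066 = 0.011440.
P(poor earnings report | price drop) = 0.011440 / 0.080067 ≈ 0.1429

Now condition on the additional information:
Weight on poor earnings report=true, given the evidence: 0.85*0.03 = 0.025500
Normalizer over all consistent configurations: 0.76*0.97 + 0.85*0.03 = 0.762700
Posterior = 0.025500 / 0.762700 ≈ 0.0334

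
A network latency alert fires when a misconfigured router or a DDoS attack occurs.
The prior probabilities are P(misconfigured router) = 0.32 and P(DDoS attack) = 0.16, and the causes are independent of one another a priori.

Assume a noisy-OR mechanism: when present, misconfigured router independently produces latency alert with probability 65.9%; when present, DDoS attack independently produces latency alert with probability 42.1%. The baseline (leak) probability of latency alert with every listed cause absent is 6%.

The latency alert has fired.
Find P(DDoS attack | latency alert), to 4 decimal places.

Under noisy-OR, P(latency alert | causes) = 1 − (1−0.06)·∏(1−qᵢ) over the active causes.
Sum P(latency alert|·) weighted by the priors over the 4 (misconfigured router, DDoS attack) configurations:
  P(latency alert) = 0.06·0.68·0.84 + 0.45574·0.68·0.16 + 0.67946·0.32·0.84 + 0.814407·0.32·0.16
        = 0.034272 + 0.049585 + 0.182639 + 0.041698 = 0.308194
Keeping only the DDoS attack-present terms gives 0.091283, so
  P(DDoS attack | latency alert) = 0.091283 / 0.308194 ≈ 0.2962

P(DDoS attack | latency alert) ≈ 0.2962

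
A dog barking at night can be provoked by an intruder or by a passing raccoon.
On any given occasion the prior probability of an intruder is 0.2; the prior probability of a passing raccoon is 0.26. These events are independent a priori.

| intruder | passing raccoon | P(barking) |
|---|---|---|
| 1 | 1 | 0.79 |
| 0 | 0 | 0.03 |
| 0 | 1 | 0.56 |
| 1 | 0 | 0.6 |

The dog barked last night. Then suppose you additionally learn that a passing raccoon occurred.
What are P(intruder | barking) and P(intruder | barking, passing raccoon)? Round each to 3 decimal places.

P(intruder | barking) ≈ 0.492; P(intruder | barking, passing raccoon) ≈ 0.261

For the numerator, keep only intruder=true terms: 0.088800 + 0.041080 = 0.129880
The normalizing constant is 0.03*0.8*0.74 + 0.56*0.8*0.26 + 0.6*0.2*0.74 + 0.79*0.2*0.26 = 0.264120
Posterior = 0.129880 / 0.264120 ≈ 0.492

Now condition on the additional information:
P(barking | passing raccoon) = 0.56*0.8 + 0.79*0.2 = 0.448000 + 0.158000 = 0.606000
Of this, 0.158000 comes from 0.79*0.2 (the intruder=true cases).
P(intruder | barking, passing raccoon) = 0.158000 / 0.606000 ≈ 0.261
— passing raccoon explains away the evidence for intruder.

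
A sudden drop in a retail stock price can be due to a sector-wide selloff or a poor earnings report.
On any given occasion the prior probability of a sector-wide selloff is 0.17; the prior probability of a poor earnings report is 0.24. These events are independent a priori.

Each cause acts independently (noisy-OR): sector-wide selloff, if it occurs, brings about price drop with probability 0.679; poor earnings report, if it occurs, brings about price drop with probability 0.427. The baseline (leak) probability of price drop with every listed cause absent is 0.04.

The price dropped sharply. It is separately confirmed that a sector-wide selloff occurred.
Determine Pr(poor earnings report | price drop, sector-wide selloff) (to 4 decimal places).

Pr(poor earnings report | price drop, sector-wide selloff) ≈ 0.2732

Under noisy-OR, P(price drop | causes) = 1 − (1−0.04)·∏(1−qᵢ) over the active causes.
P(price drop | sector-wide selloff) = 0.69184×0.76 + 0.823424×0.24 = 0.525798 + 0.197622 = 0.723420
Restricting to configurations with poor earnings report present: 0.823424×0.24 = 0.197622.
So P(poor earnings report | price drop, sector-wide selloff) = 0.197622/0.723420 ≈ 0.2732.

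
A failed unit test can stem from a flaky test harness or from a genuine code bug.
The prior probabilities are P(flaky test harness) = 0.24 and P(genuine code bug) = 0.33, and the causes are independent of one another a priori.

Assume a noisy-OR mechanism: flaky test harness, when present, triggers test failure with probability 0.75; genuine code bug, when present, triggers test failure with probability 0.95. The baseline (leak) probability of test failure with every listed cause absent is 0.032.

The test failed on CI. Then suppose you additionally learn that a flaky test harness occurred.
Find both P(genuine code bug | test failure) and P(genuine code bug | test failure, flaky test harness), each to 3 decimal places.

Under noisy-OR, P(test failure | causes) = 1 − (1−0.032)·∏(1−qᵢ) over the active causes.
By total probability over the 4 (flaky test harness, genuine code bug) configurations:
  P(test failure) = 0.032·0.76·0.67 + 0.9516·0.76·0.33 + 0.758·0.24·0.67 + 0.9879·0.24·0.33
        = 0.016294 + 0.238661 + 0.121886 + 0.078242 = 0.455083
Configurations with genuine code bug contribute 0.316903, so
  P(genuine code bug | test failure) = 0.316903 / 0.455083 ≈ 0.696

Now condition on the additional information:
Sum P(test failure|·) weighted by the priors over both values of genuine code bug:
  P(test failure | flaky test harness) = 0.758×0.67 + 0.9879×0.33
        = 0.507860 + 0.326007 = 0.833867
Keeping only the genuine code bug-present terms gives 0.326007, so
  P(genuine code bug | test failure, flaky test harness) = 0.326007 / 0.833867 ≈ 0.391
Conditioning on flaky test harness lowers the posterior on genuine code bug: the classic explaining-away effect in a common-effect structure.

P(genuine code bug | test failure) ≈ 0.696; P(genuine code bug | test failure, flaky test harness) ≈ 0.391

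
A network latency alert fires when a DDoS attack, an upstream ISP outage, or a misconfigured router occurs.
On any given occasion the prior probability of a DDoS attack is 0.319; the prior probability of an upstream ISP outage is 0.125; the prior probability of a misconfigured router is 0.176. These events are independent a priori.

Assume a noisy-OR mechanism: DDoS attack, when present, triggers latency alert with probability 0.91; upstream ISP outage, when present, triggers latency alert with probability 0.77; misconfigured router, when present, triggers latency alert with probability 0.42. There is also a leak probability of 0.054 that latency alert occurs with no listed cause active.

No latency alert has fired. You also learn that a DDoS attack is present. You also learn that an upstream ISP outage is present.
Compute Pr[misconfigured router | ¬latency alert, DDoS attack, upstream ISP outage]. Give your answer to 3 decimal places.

Under noisy-OR, P(latency alert | causes) = 1 − (1−0.054)·∏(1−qᵢ) over the active causes.
Sum P(¬latency alert|·) weighted by the priors over both values of misconfigured router:
  P(¬latency alert | DDoS attack, upstream ISP outage) = 0.019582·0.824 + 0.011358·0.176
        = 0.016136 + 0.001999 = 0.018135
Keeping only the misconfigured router-present terms gives 0.001999, so
  P(misconfigured router | ¬latency alert, DDoS attack, upstream ISP outage) = 0.001999 / 0.018135 ≈ 0.110

Pr[misconfigured router | ¬latency alert, DDoS attack, upstream ISP outage] ≈ 0.110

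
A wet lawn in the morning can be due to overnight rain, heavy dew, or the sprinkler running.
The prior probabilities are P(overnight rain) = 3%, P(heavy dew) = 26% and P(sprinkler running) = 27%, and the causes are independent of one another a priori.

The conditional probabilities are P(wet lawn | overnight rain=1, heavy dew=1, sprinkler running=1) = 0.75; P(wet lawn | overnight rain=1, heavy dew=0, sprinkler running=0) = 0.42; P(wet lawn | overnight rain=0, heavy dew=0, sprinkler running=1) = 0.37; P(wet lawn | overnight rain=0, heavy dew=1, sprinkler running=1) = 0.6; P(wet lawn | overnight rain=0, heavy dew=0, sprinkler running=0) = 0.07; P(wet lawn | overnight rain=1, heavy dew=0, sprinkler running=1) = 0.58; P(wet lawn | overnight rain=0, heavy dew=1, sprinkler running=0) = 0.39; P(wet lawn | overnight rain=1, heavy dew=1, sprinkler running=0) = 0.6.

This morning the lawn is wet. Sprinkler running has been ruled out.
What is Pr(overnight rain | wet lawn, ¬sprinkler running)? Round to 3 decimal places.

Pr(overnight rain | wet lawn, ¬sprinkler running) ≈ 0.086

P(wet lawn | ¬sprinkler running) = 0.07·0.97·0.74 + 0.39·0.97·0.26 + 0.42·0.03·0.74 + 0.6·0.03·0.26 = 0.050246 + 0.098358 + 0.009324 + 0.004680 = 0.162608
The overnight rain-present share is 0.009324 + 0.004680 = 0.014004.
Hence the posterior is 0.014004/0.162608 ≈ 0.086.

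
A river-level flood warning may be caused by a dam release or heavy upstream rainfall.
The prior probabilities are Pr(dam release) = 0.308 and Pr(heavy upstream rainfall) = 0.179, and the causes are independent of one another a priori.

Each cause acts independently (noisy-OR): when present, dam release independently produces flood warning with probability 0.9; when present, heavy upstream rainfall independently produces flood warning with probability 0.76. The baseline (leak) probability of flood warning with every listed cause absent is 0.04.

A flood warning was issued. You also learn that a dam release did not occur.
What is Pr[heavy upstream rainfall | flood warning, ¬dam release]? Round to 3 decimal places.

Under noisy-OR, P(flood warning | causes) = 1 − (1−0.04)·∏(1−qᵢ) over the active causes.
Weight on heavy upstream rainfall=true, given the evidence: 0.7696*0.179 = 0.137758
The normalizing constant is 0.04*0.821 + 0.7696*0.179 = 0.170598
P(heavy upstream rainfall | flood warning, ¬dam release) = 0.137758/0.170598 ≈ 0.808

Pr[heavy upstream rainfall | flood warning, ¬dam release] ≈ 0.808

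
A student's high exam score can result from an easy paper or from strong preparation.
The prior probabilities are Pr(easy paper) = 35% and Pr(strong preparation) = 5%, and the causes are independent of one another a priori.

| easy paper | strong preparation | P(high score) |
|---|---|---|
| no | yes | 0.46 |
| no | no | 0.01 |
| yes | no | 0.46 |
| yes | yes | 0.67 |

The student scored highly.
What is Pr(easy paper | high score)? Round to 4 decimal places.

Weight on easy paper=true, given the evidence: 0.152950 + 0.011725 = 0.164675
Denominator P(high score): 0.01×0.65×0.95 + 0.46×0.65×0.05 + 0.46×0.35×0.95 + 0.67×0.35×0.05 = 0.185800
P(easy paper | high score) = 0.164675/0.185800 ≈ 0.8863

Pr(easy paper | high score) ≈ 0.8863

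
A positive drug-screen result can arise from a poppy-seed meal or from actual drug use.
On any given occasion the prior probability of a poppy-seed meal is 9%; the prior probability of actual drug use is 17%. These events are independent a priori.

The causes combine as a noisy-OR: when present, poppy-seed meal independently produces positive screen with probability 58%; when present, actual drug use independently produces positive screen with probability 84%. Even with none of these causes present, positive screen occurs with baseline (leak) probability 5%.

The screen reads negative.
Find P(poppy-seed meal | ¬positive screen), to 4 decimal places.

P(poppy-seed meal | ¬positive screen) ≈ 0.0399

Under noisy-OR, P(positive screen | causes) = 1 − (1−0.05)·∏(1−qᵢ) over the active causes.
P(¬positive screen) = 0.95·0.91·0.83 + 0.152·0.91·0.17 + 0.399·0.09·0.83 + 0.06384·0.09·0.17 = 0.717535 + 0.023514 + 0.029805 + 0.000977 = 0.771831
The poppy-seed meal-present share is 0.029805 + 0.000977 = 0.030782.
So P(poppy-seed meal | ¬positive screen) = 0.030782/0.771831 ≈ 0.0399.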